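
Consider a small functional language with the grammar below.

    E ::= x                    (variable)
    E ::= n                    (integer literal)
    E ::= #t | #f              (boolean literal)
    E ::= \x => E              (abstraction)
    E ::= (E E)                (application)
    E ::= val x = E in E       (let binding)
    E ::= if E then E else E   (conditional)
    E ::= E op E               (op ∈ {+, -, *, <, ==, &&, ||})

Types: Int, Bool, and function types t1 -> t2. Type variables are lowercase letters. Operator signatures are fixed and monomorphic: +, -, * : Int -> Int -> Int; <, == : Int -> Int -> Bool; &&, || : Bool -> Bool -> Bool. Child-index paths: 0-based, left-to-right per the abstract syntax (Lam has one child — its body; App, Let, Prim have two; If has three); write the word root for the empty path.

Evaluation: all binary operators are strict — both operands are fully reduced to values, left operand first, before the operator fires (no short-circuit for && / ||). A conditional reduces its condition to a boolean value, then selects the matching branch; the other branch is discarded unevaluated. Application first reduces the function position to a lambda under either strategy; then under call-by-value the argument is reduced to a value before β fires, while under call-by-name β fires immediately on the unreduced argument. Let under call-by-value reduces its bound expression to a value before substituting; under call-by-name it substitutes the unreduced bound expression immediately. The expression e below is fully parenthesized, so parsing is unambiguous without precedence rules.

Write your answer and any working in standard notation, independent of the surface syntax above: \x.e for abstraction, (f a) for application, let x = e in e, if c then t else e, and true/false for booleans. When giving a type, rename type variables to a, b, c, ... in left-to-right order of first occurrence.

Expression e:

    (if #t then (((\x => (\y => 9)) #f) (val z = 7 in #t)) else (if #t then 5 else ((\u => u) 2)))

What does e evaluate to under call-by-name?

Working:
step 0: (if true then (((\x.(\y.9)) false) (let z = 7 in true)) else (if true then 5 else ((\u.u) 2)))
step 1: [if@root] (((\x.(\y.9)) false) (let z = 7 in true))
step 2: [beta@0] ((\y.9) (let z = 7 in true))
step 3: [beta@root] 9

Answer: 9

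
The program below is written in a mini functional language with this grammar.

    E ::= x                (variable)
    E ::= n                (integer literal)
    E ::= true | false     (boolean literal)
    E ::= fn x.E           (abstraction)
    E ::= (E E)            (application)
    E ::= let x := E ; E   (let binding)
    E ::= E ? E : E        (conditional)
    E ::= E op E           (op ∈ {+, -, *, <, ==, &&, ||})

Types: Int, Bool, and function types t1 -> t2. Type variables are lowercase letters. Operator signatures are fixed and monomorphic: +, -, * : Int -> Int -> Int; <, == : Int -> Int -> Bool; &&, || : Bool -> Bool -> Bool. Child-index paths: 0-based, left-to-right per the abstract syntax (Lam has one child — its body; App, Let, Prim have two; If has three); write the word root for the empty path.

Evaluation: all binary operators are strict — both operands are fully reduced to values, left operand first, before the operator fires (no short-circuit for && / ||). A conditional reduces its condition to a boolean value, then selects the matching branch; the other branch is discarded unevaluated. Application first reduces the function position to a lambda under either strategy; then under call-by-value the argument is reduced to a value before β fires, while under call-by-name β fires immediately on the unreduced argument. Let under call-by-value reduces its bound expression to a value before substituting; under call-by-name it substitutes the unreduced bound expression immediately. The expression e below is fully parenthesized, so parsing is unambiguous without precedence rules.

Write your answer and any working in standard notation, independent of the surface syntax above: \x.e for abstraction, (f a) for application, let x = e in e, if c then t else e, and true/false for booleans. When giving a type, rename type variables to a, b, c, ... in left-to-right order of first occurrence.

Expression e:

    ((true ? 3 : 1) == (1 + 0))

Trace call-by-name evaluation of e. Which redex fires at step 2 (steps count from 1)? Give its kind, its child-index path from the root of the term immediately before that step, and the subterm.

Working:
step 0: ((if true then 3 else 1) == (1 + 0))
step 1: [if@0] (3 == (1 + 0))
step 2: [delta@1] (3 == 1)

Answer: delta at 1 : (1 + 0)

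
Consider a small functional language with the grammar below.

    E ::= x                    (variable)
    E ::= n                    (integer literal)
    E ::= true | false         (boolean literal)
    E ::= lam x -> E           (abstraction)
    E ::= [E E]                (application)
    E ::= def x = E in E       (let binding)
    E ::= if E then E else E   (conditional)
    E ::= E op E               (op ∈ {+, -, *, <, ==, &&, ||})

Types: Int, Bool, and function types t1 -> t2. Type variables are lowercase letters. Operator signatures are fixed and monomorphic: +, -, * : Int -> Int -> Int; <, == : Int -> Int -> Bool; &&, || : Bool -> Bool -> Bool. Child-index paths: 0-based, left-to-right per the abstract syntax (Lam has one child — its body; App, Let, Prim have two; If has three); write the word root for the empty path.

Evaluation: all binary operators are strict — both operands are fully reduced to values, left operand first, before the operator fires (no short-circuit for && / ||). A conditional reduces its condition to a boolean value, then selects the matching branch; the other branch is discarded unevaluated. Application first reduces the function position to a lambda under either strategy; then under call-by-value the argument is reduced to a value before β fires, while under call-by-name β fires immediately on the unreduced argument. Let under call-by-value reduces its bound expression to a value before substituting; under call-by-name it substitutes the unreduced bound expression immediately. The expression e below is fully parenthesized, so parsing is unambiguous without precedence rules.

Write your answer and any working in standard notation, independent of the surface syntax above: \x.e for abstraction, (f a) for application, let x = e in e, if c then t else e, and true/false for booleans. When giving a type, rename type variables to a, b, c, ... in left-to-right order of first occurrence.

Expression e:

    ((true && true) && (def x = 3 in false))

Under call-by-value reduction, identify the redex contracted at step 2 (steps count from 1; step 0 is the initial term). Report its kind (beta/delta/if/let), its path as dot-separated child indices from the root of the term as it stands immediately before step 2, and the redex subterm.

Working:
step 0: ((true && true) && (let x = 3 in false))
step 1: [delta@0] (true && (let x = 3 in false))
step 2: [let@1] (true && false)

Answer: let at 1 : (let x = 3 in false)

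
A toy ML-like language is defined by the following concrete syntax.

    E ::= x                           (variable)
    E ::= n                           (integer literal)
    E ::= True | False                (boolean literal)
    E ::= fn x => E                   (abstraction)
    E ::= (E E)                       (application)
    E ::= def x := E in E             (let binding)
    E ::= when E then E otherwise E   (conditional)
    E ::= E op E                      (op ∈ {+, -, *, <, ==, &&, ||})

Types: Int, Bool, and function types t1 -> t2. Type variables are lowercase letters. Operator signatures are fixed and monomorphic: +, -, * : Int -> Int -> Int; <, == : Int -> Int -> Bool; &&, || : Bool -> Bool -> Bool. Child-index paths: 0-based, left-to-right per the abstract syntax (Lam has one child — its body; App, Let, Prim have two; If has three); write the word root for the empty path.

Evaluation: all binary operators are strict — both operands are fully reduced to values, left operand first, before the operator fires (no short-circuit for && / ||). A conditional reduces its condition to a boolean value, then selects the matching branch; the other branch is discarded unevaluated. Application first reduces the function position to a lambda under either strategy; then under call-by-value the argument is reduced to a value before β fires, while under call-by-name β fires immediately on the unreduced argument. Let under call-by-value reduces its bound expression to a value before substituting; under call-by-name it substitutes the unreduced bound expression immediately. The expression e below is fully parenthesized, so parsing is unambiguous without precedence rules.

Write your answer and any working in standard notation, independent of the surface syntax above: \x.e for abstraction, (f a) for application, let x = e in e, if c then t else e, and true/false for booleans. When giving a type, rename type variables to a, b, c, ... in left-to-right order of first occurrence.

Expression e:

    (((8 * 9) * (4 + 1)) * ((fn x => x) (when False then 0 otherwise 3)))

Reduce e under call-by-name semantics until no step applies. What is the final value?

Answer: 1080

Trace:
step 0: (((8 * 9) * (4 + 1)) * ((\x.x) (if false then 0 else 3)))
step 1: [delta@0.0] ((72 * (4 + 1)) * ((\x.x) (if false then 0 else 3)))
step 2: [delta@0.1] ((72 * 5) * ((\x.x) (if false then 0 else 3)))
step 3: [delta@0] (360 * ((\x.x) (if false then 0 else 3)))
step 4: [beta@1] (360 * (if false then 0 else 3))
step 5: [if@1] (360 * 3)
step 6: [delta@root] 1080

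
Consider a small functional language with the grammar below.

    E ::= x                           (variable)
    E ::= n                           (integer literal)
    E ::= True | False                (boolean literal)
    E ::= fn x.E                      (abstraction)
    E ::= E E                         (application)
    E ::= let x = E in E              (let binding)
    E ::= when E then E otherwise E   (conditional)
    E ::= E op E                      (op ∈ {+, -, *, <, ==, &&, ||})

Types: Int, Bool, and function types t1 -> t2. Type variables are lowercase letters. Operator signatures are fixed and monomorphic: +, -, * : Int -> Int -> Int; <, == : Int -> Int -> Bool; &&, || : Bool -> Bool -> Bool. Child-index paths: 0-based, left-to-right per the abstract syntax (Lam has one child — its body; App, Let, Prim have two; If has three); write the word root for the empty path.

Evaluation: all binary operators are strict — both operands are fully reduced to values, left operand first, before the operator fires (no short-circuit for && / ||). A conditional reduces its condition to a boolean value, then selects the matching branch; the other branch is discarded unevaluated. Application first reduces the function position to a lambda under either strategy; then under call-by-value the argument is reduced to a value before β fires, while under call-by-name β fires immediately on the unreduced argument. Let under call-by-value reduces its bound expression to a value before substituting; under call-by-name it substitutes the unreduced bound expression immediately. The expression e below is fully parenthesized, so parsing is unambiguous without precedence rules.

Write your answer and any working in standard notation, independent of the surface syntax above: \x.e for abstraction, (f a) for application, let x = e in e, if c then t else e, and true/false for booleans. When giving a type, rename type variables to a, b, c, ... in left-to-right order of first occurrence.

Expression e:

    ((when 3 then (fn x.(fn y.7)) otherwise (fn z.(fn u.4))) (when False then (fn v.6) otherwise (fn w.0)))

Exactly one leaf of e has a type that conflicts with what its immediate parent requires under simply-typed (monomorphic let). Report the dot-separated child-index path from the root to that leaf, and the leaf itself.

Working:
  unify Int ~ Bool
  FAIL: mismatch Int ~ Bool

Answer: 0.0 : 3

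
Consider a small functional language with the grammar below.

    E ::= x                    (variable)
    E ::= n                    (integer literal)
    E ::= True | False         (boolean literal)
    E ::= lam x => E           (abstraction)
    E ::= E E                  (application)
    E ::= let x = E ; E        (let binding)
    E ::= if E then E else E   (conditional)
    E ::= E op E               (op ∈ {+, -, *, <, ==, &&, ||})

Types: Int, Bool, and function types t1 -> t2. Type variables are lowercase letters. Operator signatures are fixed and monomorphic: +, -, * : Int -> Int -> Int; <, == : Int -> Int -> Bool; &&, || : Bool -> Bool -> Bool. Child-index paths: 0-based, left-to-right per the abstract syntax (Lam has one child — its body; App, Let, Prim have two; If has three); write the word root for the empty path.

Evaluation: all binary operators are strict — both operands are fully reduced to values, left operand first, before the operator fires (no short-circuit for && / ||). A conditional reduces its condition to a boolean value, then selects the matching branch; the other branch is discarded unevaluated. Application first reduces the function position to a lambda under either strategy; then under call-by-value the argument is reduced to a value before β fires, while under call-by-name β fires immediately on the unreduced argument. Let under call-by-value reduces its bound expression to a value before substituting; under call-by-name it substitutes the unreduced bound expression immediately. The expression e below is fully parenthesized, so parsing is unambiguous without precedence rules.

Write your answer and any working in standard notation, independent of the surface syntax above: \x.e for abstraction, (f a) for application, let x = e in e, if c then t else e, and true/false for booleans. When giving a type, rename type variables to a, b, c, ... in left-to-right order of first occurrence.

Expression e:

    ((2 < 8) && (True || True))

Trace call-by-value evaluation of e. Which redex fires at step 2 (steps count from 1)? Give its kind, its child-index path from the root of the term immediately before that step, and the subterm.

Answer: delta at 1 : (true || true)

Trace:
step 0: ((2 < 8) && (true || true))
step 1: [delta@0] (true && (true || true))
step 2: [delta@1] (true && true)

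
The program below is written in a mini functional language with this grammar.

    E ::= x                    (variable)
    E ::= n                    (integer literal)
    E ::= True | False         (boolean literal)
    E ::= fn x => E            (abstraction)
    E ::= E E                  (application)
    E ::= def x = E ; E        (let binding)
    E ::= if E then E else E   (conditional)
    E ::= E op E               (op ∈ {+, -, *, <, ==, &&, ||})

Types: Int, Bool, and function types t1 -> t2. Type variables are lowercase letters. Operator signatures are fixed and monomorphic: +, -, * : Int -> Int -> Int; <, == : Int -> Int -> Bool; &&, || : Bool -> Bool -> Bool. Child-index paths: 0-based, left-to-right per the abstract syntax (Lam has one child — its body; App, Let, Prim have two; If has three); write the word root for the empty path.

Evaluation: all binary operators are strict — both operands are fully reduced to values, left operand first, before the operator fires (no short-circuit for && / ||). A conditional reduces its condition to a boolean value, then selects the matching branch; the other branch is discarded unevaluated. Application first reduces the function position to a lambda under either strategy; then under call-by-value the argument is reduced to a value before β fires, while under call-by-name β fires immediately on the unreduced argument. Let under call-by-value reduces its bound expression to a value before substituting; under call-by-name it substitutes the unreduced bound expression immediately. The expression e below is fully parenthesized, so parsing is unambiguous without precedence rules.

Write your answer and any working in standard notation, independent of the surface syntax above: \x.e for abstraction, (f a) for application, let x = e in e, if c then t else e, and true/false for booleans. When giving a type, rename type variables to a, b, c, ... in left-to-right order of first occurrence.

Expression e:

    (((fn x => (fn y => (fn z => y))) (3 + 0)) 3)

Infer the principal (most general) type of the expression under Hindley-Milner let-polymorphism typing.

Derivation:
y : b
\z._ : c -> b
\y._ : b -> c -> b
\x._ : a -> b -> c -> b
  unify Int ~ Int
  unify Int ~ Int
  unify a -> b -> c -> b ~ Int -> d
  unify a ~ Int
  unify b -> c -> b ~ d
_ _ : b -> c -> b
  unify b -> c -> b ~ Int -> e
  unify b ~ Int
  unify c -> Int ~ e
_ _ : c -> Int

Answer: a -> Int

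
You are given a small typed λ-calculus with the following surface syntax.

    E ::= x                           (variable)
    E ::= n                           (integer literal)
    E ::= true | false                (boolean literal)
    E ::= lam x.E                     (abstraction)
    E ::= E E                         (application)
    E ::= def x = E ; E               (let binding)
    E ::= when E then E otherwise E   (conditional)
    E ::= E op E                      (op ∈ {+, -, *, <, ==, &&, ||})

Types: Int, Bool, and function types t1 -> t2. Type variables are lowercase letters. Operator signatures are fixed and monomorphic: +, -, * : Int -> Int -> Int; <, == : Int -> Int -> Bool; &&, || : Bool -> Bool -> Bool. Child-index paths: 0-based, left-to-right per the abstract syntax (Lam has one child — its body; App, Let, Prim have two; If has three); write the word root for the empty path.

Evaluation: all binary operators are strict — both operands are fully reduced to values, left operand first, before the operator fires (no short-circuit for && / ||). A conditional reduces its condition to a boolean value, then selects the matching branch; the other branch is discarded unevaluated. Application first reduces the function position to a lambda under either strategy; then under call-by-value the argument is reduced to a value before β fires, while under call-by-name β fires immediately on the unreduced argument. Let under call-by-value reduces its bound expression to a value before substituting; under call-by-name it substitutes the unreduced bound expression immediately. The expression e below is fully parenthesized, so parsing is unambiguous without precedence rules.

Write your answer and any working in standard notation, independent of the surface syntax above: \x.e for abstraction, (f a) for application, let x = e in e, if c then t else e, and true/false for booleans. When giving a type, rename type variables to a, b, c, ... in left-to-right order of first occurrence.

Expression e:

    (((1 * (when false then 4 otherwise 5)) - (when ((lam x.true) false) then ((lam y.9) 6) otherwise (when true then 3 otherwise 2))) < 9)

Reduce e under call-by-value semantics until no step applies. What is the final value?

Answer: true

Trace:
step 0: (((1 * (if false then 4 else 5)) - (if ((\x.true) false) then ((\y.9) 6) else (if true then 3 else 2))) < 9)
step 1: [if@0.0.1] (((1 * 5) - (if ((\x.true) false) then ((\y.9) 6) else (if true then 3 else 2))) < 9)
step 2: [delta@0.0] ((5 - (if ((\x.true) false) then ((\y.9) 6) else (if true then 3 else 2))) < 9)
step 3: [beta@0.1.0] ((5 - (if true then ((\y.9) 6) else (if true then 3 else 2))) < 9)
step 4: [if@0.1] ((5 - ((\y.9) 6)) < 9)
step 5: [beta@0.1] ((5 - 9) < 9)
step 6: [delta@0] (-4 < 9)
step 7: [delta@root] true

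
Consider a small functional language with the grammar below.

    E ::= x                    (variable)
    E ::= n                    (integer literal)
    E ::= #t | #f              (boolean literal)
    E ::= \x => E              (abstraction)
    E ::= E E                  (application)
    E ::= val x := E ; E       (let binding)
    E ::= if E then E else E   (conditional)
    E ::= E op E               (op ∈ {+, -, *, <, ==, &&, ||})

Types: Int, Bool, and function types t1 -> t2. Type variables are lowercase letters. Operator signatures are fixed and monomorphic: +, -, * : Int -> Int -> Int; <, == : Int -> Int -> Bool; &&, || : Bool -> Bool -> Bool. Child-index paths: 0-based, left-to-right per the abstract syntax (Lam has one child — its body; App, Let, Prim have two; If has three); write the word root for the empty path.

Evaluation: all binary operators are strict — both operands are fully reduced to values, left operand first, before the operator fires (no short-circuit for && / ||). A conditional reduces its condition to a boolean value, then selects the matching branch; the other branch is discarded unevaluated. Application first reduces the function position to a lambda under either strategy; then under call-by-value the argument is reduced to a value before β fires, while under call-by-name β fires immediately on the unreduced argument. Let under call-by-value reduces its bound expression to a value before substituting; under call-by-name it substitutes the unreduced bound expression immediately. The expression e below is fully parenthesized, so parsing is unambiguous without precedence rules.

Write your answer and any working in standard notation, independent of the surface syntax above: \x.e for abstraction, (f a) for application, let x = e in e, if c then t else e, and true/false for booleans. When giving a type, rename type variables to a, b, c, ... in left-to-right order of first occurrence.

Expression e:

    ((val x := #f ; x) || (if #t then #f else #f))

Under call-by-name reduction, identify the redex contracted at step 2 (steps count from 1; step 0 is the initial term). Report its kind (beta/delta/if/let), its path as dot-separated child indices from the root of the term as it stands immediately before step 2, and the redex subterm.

Answer: if at 1 : (if true then false else false)

Working:
step 0: ((let x = false in x) || (if true then false else false))
step 1: [let@0] (false || (if true then false else false))
step 2: [if@1] (false || false)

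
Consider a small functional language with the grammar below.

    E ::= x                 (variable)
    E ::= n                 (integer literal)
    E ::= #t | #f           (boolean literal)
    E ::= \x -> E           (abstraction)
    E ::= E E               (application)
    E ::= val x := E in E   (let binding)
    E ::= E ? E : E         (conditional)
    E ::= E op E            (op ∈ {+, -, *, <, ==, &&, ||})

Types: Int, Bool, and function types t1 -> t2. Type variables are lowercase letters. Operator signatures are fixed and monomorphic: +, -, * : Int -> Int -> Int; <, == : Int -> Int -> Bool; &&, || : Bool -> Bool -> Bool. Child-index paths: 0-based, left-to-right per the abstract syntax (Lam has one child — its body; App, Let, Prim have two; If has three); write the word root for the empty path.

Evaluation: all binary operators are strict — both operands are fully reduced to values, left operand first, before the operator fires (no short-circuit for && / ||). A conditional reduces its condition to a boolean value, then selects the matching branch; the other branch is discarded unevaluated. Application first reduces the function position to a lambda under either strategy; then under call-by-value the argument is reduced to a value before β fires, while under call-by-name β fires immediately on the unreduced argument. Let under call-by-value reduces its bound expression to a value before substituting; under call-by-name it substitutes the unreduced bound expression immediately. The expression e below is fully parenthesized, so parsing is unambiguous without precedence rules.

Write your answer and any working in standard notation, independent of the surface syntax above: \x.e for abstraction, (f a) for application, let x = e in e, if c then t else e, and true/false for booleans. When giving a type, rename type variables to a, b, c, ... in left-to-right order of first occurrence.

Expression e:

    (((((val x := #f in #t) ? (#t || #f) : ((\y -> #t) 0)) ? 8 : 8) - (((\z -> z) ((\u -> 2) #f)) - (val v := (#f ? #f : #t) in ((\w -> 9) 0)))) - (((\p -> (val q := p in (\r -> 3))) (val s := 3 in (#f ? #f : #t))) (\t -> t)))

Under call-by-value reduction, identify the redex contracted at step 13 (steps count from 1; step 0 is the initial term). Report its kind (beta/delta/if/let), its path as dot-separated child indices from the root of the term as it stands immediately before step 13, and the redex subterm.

Answer: if at 1.0.1 : (if false then false else true)

Trace:
step 0: (((if (if (let x = false in true) then (true || false) else ((\y.true) 0)) then 8 else 8) - (((\z.z) ((\u.2) false)) - (let v = (if false then false else true) in ((\w.9) 0)))) - (((\p.(let q = p in (\r.3))) (let s = 3 in (if false then false else true))) (\t.t)))
step 1: [let@0.0.0.0] (((if (if true then (true || false) else ((\y.true) 0)) then 8 else 8) - (((\z.z) ((\u.2) false)) - (let v = (if false then false else true) in ((\w.9) 0)))) - (((\p.(let q = p in (\r.3))) (let s = 3 in (if false then false else true))) (\t.t)))
step 2: [if@0.0.0] (((if (true || false) then 8 else 8) - (((\z.z) ((\u.2) false)) - (let v = (if false then false else true) in ((\w.9) 0)))) - (((\p.(let q = p in (\r.3))) (let s = 3 in (if false then false else true))) (\t.t)))
step 3: [delta@0.0.0] (((if true then 8 else 8) - (((\z.z) ((\u.2) false)) - (let v = (if false then false else true) in ((\w.9) 0)))) - (((\p.(let q = p in (\r.3))) (let s = 3 in (if false then false else true))) (\t.t)))
step 4: [if@0.0] ((8 - (((\z.z) ((\u.2) false)) - (let v = (if false then false else true) in ((\w.9) 0)))) - (((\p.(let q = p in (\r.3))) (let s = 3 in (if false then false else true))) (\t.t)))
step 5: [beta@0.1.0.1] ((8 - (((\z.z) 2) - (let v = (if false then false else true) in ((\w.9) 0)))) - (((\p.(let q = p in (\r.3))) (let s = 3 in (if false then false else true))) (\t.t)))
step 6: [beta@0.1.0] ((8 - (2 - (let v = (if false then false else true) in ((\w.9) 0)))) - (((\p.(let q = p in (\r.3))) (let s = 3 in (if false then false else true))) (\t.t)))
step 7: [if@0.1.1.0] ((8 - (2 - (let v = true in ((\w.9) 0)))) - (((\p.(let q = p in (\r.3))) (let s = 3 in (if false then false else true))) (\t.t)))
step 8: [let@0.1.1] ((8 - (2 - ((\w.9) 0))) - (((\p.(let q = p in (\r.3))) (let s = 3 in (if false then false else true))) (\t.t)))
step 9: [beta@0.1.1] ((8 - (2 - 9)) - (((\p.(let q = p in (\r.3))) (let s = 3 in (if false then false else true))) (\t.t)))
step 10: [delta@0.1] ((8 - -7) - (((\p.(let q = p in (\r.3))) (let s = 3 in (if false then false else true))) (\t.t)))
step 11: [delta@0] (15 - (((\p.(let q = p in (\r.3))) (let s = 3 in (if false then false else true))) (\t.t)))
step 12: [let@1.0.1] (15 - (((\p.(let q = p in (\r.3))) (if false then false else true)) (\t.t)))
step 13: [if@1.0.1] (15 - (((\p.(let q = p in (\r.3))) true) (\t.t)))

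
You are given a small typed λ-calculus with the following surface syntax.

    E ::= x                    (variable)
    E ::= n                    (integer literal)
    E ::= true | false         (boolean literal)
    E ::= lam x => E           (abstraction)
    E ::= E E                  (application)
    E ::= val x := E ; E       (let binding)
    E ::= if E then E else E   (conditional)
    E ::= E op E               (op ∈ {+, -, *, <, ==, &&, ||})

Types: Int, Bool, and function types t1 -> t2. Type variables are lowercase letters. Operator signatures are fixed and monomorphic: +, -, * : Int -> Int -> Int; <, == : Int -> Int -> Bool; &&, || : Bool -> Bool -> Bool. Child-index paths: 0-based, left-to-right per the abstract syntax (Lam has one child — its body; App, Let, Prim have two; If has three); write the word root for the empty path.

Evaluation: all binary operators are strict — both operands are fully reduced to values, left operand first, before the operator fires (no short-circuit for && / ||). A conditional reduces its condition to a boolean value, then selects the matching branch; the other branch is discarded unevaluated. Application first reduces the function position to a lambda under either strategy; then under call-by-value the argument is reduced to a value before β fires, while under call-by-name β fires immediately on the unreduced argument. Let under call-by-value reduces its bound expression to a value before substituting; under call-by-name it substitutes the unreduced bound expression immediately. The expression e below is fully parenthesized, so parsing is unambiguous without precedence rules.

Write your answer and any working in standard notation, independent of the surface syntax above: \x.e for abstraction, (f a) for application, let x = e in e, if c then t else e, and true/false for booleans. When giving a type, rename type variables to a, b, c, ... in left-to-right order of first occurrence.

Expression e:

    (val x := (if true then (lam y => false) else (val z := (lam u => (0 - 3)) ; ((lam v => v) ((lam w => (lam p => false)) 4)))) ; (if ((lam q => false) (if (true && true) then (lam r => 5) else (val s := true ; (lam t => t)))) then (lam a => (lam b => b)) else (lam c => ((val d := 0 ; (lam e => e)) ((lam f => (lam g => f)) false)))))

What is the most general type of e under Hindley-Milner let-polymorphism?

Answer: a -> Bool -> Bool

Working:
  unify Bool ~ Bool
\y._ : a -> Bool
  unify Int ~ Int
  unify Int ~ Int
\u._ : b -> Int
let z : forall. b -> Int
v : c
\v._ : c -> c
\p._ : e -> Bool
\w._ : d -> e -> Bool
  unify d -> e -> Bool ~ Int -> f
  unify d ~ Int
  unify e -> Bool ~ f
_ _ : e -> Bool
  unify c -> c ~ (e -> Bool) -> g
  unify c ~ e -> Bool
  unify e -> Bool ~ g
_ _ : e -> Bool
  unify a -> Bool ~ e -> Bool
  unify a ~ e
  unify Bool ~ Bool
let x : forall. e -> Bool
\q._ : h -> Bool
  unify Bool ~ Bool
  unify Bool ~ Bool
  unify Bool ~ Bool
\r._ : i -> Int
let s : Bool
t : j
\t._ : j -> j
  unify i -> Int ~ j -> j
  unify i ~ j
  unify Int ~ j
  unify h -> Bool ~ (Int -> Int) -> k
  unify h ~ Int -> Int
  unify Bool ~ k
_ _ : Bool
  unify Bool ~ Bool
b : m
\b._ : m -> m
\a._ : l -> m -> m
let d : Int
e : o
\e._ : o -> o
f : p
\g._ : q -> p
\f._ : p -> q -> p
  unify p -> q -> p ~ Bool -> r
  unify p ~ Bool
  unify q -> Bool ~ r
_ _ : q -> Bool
  unify o -> o ~ (q -> Bool) -> s
  unify o ~ q -> Bool
  unify q -> Bool ~ s
_ _ : q -> Bool
\c._ : n -> q -> Bool
  unify l -> m -> m ~ n -> q -> Bool
  unify l ~ n
  unify m -> m ~ q -> Bool
  unify m ~ q
  unify q ~ Bool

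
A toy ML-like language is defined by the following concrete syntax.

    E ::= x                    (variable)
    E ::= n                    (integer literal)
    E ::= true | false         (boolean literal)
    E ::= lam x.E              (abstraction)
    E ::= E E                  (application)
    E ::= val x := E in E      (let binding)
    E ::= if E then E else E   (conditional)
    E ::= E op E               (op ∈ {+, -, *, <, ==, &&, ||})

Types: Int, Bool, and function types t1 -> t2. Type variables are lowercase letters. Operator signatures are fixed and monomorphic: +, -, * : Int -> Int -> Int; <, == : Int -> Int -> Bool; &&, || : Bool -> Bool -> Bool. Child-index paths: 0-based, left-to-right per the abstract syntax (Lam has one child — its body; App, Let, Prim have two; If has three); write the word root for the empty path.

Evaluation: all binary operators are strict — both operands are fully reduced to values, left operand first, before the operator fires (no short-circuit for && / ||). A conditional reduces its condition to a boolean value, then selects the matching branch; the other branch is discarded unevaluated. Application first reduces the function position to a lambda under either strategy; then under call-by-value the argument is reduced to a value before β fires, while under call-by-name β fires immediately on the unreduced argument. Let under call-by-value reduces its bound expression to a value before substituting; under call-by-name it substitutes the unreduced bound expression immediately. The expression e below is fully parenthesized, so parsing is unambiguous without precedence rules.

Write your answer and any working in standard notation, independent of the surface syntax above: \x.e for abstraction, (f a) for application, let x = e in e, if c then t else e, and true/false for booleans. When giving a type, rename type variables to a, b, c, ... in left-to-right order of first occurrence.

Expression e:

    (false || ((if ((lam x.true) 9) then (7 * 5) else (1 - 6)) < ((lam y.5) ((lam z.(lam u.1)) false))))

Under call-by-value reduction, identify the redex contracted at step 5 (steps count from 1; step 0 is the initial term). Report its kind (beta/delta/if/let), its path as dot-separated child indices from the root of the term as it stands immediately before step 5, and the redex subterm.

Derivation:
step 0: (false || ((if ((\x.true) 9) then (7 * 5) else (1 - 6)) < ((\y.5) ((\z.(\u.1)) false))))
step 1: [beta@1.0.0] (false || ((if true then (7 * 5) else (1 - 6)) < ((\y.5) ((\z.(\u.1)) false))))
step 2: [if@1.0] (false || ((7 * 5) < ((\y.5) ((\z.(\u.1)) false))))
step 3: [delta@1.0] (false || (35 < ((\y.5) ((\z.(\u.1)) false))))
step 4: [beta@1.1.1] (false || (35 < ((\y.5) (\u.1))))
step 5: [beta@1.1] (false || (35 < 5))

Answer: beta at 1.1 : ((\y.5) (\u.1))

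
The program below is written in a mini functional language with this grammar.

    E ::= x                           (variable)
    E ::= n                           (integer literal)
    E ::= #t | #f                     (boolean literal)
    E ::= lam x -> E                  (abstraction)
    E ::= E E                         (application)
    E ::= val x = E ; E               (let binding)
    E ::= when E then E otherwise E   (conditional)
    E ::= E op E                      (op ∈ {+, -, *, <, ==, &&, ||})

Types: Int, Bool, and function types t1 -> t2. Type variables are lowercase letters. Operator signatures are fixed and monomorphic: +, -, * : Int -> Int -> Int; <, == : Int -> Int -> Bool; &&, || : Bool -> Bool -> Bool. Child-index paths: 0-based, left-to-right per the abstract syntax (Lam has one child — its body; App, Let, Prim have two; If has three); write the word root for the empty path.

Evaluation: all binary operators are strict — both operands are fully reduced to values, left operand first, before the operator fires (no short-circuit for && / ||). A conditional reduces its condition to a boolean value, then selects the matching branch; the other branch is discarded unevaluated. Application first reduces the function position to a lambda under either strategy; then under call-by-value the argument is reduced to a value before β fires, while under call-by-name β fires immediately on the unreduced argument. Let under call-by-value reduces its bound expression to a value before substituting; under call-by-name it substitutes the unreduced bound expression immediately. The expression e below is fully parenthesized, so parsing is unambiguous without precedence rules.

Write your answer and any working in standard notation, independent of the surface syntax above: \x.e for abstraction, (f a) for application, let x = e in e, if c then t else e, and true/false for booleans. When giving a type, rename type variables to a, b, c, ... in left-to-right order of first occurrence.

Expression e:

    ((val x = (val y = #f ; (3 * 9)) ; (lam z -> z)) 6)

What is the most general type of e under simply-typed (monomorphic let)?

Answer: Int

Derivation:
let y : Bool
  unify Int ~ Int
  unify Int ~ Int
let x : Int
z : a
\z._ : a -> a
  unify a -> a ~ Int -> b
  unify a ~ Int
  unify Int ~ b
_ _ : Int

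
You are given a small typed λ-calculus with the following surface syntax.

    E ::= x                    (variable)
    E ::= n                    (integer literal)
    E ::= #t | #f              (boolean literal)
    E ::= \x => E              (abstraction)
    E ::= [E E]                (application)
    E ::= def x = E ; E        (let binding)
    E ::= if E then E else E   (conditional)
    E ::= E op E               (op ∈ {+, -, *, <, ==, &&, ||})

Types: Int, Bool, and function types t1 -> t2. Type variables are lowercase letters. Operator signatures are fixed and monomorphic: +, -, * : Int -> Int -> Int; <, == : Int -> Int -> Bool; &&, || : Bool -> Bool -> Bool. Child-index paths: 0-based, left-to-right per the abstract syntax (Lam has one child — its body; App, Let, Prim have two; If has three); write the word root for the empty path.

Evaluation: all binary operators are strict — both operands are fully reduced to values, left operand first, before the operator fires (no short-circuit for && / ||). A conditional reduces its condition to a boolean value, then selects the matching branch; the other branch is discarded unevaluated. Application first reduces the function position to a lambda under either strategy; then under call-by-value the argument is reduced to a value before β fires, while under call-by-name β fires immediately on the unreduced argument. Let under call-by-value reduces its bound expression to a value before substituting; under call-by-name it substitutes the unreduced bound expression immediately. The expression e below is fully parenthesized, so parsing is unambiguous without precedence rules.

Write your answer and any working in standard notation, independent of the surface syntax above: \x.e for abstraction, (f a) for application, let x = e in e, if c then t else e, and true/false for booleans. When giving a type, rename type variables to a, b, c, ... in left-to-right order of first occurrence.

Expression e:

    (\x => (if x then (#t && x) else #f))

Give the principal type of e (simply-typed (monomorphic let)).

Derivation:
x : a
  unify a ~ Bool
  unify Bool ~ Bool
x : Bool
  unify Bool ~ Bool
  unify Bool ~ Bool
\x._ : Bool -> Bool

Answer: Bool -> Bool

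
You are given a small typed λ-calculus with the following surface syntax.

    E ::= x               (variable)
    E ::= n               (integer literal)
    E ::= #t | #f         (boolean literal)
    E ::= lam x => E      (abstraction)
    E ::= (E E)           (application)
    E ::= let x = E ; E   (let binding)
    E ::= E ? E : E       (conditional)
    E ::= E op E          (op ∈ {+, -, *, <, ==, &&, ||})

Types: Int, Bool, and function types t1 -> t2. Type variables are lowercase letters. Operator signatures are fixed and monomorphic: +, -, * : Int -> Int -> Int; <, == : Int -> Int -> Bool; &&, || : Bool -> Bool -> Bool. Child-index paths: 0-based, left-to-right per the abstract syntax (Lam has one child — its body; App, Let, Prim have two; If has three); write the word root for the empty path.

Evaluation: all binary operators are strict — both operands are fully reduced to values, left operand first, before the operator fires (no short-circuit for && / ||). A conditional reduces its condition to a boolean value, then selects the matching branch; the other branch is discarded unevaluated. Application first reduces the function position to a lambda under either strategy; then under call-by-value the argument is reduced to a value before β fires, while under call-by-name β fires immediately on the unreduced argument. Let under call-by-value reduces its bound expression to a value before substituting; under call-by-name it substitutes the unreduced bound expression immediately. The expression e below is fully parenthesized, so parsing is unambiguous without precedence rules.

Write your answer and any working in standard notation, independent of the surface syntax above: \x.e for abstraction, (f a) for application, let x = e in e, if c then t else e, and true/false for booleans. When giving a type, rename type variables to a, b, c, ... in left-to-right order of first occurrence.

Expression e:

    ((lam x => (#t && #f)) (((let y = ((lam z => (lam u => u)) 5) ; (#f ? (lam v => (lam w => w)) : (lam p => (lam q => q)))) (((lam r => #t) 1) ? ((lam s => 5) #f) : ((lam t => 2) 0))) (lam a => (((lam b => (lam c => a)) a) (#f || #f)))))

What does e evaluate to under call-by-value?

Answer: false

Working:
step 0: ((\x.(true && false)) (((let y = ((\z.(\u.u)) 5) in (if false then (\v.(\w.w)) else (\p.(\q.q)))) (if ((\r.true) 1) then ((\s.5) false) else ((\t.2) 0))) (\a.(((\b.(\c.a)) a) (false || false)))))
step 1: [beta@1.0.0.0] ((\x.(true && false)) (((let y = (\u.u) in (if false then (\v.(\w.w)) else (\p.(\q.q)))) (if ((\r.true) 1) then ((\s.5) false) else ((\t.2) 0))) (\a.(((\b.(\c.a)) a) (false || false)))))
step 2: [let@1.0.0] ((\x.(true && false)) (((if false then (\v.(\w.w)) else (\p.(\q.q))) (if ((\r.true) 1) then ((\s.5) false) else ((\t.2) 0))) (\a.(((\b.(\c.a)) a) (false || false)))))
step 3: [if@1.0.0] ((\x.(true && false)) (((\p.(\q.q)) (if ((\r.true) 1) then ((\s.5) false) else ((\t.2) 0))) (\a.(((\b.(\c.a)) a) (false || false)))))
step 4: [beta@1.0.1.0] ((\x.(true && false)) (((\p.(\q.q)) (if true then ((\s.5) false) else ((\t.2) 0))) (\a.(((\b.(\c.a)) a) (false || false)))))
step 5: [if@1.0.1] ((\x.(true && false)) (((\p.(\q.q)) ((\s.5) false)) (\a.(((\b.(\c.a)) a) (false || false)))))
step 6: [beta@1.0.1] ((\x.(true && false)) (((\p.(\q.q)) 5) (\a.(((\b.(\c.a)) a) (false || false)))))
step 7: [beta@1.0] ((\x.(true && false)) ((\q.q) (\a.(((\b.(\c.a)) a) (false || false)))))
step 8: [beta@1] ((\x.(true && false)) (\a.(((\b.(\c.a)) a) (false || false))))
step 9: [beta@root] (true && false)
step 10: [delta@root] false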